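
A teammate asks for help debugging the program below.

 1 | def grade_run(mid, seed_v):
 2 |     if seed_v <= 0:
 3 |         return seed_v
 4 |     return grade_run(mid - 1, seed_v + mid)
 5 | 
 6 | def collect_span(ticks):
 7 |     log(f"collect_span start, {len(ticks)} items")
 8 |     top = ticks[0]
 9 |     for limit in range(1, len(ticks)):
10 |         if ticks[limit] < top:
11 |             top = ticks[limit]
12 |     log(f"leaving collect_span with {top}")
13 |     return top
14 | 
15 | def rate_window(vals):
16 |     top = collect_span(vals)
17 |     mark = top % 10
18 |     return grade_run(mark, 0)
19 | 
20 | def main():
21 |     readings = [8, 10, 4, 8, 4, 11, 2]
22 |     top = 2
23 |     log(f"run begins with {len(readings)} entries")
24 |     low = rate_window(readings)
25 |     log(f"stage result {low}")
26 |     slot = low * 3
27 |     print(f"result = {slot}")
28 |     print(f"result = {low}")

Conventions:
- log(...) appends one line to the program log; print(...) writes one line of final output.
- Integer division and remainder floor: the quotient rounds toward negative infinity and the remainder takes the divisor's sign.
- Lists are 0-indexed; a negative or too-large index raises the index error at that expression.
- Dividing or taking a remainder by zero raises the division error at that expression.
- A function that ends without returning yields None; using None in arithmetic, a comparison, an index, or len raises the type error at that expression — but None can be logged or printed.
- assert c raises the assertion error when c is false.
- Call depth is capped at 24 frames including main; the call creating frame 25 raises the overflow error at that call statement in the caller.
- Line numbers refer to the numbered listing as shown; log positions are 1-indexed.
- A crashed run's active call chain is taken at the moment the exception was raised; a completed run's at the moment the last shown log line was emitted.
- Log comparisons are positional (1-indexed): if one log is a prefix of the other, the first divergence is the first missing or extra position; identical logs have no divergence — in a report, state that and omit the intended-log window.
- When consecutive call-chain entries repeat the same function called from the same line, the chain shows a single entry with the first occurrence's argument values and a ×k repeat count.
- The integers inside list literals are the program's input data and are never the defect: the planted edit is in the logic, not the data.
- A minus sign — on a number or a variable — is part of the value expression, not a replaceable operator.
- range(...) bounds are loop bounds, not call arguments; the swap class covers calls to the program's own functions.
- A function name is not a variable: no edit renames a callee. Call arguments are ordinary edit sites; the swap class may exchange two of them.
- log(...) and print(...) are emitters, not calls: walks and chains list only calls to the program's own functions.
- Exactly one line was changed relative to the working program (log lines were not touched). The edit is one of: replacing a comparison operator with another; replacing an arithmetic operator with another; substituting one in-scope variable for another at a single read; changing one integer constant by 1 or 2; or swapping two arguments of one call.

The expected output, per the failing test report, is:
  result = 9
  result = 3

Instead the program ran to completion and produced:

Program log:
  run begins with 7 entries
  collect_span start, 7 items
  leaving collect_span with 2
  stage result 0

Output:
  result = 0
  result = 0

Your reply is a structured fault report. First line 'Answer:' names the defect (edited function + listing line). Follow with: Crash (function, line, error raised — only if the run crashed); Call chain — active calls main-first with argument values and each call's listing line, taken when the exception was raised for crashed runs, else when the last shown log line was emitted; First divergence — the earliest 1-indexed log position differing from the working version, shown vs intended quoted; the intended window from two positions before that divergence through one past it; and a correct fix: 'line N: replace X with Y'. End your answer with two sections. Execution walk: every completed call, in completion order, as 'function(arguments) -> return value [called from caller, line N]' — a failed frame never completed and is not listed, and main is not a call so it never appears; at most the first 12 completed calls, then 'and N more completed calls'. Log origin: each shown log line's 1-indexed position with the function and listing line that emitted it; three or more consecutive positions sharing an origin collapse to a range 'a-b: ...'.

Answer: the defect is in grade_run at line 2.
Key fact: Everything matches until log position 4, which reads 'stage result 0' in place of 'stage result 3'.
Call chain: main.
First divergence: position 4 — shown 'stage result 0', intended 'stage result 3'.
Intended log window:
  2: collect_span start, 7 items
  3: leaving collect_span with 2
  4: stage result 3
Execution walk:
  collect_span([8, 10, 4, 8, 4, 11, 2]) -> 2  [called from rate_window, line 16]
  grade_run(2, 0) -> 0  [called from rate_window, line 18]
  rate_window([8, 10, 4, 8, 4, 11, 2]) -> 0  [called from main, line 24]
Origin of each log line:
  1: from main, line 23
  2: from collect_span, line 7
  3: from collect_span, line 12
  4: from main, line 25
A correct fix: line 2: replace `seed_v` with `mid`.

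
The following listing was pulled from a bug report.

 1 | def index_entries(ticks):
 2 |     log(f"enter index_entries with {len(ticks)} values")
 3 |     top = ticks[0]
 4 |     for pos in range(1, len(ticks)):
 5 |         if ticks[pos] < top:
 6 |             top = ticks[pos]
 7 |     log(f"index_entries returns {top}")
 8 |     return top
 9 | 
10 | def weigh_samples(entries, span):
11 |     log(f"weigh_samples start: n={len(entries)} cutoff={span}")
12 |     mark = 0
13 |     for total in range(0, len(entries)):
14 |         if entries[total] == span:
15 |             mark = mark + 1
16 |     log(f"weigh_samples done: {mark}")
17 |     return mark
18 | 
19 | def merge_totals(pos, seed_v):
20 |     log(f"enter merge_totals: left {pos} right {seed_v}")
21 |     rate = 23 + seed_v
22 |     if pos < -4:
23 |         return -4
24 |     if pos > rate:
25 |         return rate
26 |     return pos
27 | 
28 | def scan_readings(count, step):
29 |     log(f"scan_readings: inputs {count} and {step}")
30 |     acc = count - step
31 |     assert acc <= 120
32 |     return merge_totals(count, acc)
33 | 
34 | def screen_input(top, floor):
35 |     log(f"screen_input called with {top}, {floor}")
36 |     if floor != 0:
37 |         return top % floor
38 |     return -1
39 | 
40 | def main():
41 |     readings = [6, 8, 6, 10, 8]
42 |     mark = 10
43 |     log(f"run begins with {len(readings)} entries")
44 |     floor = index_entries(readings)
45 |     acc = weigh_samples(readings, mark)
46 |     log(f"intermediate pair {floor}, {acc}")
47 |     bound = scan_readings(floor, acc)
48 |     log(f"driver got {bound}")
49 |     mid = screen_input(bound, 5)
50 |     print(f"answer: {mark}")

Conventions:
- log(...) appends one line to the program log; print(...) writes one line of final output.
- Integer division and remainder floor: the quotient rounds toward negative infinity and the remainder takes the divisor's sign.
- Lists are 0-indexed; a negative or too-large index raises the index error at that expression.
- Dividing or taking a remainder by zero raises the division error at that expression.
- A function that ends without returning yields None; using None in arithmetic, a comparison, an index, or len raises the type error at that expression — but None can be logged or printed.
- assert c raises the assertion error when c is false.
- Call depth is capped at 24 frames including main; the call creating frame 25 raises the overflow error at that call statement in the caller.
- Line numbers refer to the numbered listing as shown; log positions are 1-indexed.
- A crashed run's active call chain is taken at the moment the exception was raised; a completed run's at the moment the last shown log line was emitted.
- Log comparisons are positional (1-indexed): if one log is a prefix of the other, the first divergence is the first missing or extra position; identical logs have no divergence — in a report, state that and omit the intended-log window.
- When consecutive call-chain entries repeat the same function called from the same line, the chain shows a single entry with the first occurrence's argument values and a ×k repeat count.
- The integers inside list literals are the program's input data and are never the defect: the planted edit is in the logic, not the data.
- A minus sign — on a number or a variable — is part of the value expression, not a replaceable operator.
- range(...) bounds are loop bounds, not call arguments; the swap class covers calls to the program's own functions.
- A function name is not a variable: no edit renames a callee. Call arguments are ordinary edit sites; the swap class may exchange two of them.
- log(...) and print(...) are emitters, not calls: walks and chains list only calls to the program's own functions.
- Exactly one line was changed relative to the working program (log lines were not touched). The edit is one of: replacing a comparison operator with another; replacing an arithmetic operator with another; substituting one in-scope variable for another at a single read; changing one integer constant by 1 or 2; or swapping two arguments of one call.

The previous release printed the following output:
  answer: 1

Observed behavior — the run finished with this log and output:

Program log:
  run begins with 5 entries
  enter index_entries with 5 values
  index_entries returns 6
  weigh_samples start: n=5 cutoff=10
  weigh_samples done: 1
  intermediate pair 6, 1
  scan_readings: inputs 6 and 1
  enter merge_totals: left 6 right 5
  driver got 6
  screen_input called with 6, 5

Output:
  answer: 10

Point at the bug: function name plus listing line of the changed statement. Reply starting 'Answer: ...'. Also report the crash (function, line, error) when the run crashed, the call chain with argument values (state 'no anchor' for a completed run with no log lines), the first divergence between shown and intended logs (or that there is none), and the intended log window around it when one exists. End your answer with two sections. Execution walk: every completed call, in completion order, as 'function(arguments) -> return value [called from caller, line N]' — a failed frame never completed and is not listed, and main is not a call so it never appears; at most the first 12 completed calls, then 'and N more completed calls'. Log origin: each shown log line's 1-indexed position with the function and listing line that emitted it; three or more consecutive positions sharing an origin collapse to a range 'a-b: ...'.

Answer: the defect is in main at line 50.
Core observation: The two runs log identically and part ways only at the printed values.
Call chain: main -> screen_input(6, 5) (called at line 49).
First divergence: none; the two logs match at every position.
Execution walk:
  index_entries([6, 8, 6, 10, 8]) -> 6  [called from main, line 44]
  weigh_samples([6, 8, 6, 10, 8], 10) -> 1  [called from main, line 45]
  merge_totals(6, 5) -> 6  [called from scan_readings, line 32]
  scan_readings(6, 1) -> 6  [called from main, line 47]
  screen_input(6, 5) -> 1  [called from main, line 49]
Origin of each log line:
  1: logged in main at line 43
  2: logged in index_entries at line 2
  3: logged in index_entries at line 7
  4: logged in weigh_samples at line 11
  5: logged in weigh_samples at line 16
  6: logged in main at line 46
  7: logged in scan_readings at line 29
  8: logged in merge_totals at line 20
  9: logged in main at line 48
  10: logged in screen_input at line 35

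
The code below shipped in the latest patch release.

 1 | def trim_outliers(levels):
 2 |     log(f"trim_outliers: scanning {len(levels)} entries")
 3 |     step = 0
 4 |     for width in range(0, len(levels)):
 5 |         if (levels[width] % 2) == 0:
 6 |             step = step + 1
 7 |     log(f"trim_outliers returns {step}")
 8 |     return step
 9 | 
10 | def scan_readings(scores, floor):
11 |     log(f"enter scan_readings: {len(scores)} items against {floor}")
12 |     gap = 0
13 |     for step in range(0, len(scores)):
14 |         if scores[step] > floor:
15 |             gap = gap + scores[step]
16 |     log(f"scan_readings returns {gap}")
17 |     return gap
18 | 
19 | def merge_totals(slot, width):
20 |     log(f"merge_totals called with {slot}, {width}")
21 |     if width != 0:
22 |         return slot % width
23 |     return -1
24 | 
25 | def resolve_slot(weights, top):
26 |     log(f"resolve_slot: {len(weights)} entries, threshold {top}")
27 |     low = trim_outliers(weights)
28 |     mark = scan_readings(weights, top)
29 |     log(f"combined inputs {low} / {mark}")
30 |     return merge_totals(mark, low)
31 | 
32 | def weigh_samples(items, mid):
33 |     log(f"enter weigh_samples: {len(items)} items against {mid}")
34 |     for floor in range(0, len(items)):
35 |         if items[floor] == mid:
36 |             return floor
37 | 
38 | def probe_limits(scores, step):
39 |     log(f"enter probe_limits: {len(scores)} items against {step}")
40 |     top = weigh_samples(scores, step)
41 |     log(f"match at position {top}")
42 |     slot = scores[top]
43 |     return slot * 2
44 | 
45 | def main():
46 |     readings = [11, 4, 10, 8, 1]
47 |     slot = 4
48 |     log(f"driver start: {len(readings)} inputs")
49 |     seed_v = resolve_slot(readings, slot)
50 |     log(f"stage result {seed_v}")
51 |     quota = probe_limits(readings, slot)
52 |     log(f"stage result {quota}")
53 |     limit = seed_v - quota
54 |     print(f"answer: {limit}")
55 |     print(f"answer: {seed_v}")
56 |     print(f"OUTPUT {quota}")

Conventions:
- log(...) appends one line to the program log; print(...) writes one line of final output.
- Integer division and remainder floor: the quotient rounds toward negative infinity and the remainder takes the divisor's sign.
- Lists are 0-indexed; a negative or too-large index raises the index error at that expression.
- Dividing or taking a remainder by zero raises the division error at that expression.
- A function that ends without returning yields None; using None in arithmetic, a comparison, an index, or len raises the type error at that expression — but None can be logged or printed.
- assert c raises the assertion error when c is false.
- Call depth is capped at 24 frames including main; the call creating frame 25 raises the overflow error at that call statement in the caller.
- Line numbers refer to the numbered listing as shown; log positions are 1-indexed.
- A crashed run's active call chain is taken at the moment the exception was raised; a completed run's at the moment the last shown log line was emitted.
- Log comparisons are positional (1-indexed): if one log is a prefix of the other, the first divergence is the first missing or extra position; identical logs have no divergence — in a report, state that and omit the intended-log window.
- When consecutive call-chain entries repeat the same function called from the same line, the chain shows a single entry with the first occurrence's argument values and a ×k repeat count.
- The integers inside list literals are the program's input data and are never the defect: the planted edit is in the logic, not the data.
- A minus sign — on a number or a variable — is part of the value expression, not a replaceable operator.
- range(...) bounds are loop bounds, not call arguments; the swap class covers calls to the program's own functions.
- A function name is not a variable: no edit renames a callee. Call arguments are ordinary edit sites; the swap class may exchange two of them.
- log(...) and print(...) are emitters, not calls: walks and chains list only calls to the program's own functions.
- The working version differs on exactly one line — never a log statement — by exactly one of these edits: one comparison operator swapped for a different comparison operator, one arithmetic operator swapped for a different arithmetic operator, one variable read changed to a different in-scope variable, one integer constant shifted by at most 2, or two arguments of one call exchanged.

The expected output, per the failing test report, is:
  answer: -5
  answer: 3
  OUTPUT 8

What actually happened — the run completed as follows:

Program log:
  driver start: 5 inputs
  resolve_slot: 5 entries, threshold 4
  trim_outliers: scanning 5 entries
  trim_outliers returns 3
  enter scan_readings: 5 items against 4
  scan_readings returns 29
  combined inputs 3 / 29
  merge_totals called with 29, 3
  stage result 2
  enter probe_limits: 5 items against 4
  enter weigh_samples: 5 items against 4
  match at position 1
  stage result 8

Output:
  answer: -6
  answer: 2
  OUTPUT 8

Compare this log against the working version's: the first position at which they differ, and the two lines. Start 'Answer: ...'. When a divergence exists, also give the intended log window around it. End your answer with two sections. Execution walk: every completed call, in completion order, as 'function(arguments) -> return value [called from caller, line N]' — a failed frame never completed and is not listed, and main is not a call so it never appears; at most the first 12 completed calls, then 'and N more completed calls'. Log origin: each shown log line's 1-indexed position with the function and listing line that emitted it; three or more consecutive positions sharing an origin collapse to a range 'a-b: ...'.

Answer: position 8 — the shown line 'merge_totals called with 29, 3' should read 'merge_totals called with 3, 29'.
Intended log window:
  6: scan_readings returns 29
  7: combined inputs 3 / 29
  8: merge_totals called with 3, 29
  9: stage result 3
Execution walk:
  trim_outliers([11, 4, 10, 8, 1]) -> 3  [called from resolve_slot, line 27]
  scan_readings([11, 4, 10, 8, 1], 4) -> 29  [called from resolve_slot, line 28]
  merge_totals(29, 3) -> 2  [called from resolve_slot, line 30]
  resolve_slot([11, 4, 10, 8, 1], 4) -> 2  [called from main, line 49]
  weigh_samples([11, 4, 10, 8, 1], 4) -> 1  [called from probe_limits, line 40]
  probe_limits([11, 4, 10, 8, 1], 4) -> 8  [called from main, line 51]
Origin of each log line:
  1: emitted by main (line 48)
  2: emitted by resolve_slot (line 26)
  3: emitted by trim_outliers (line 2)
  4: emitted by trim_outliers (line 7)
  5: emitted by scan_readings (line 11)
  6: emitted by scan_readings (line 16)
  7: emitted by resolve_slot (line 29)
  8: emitted by merge_totals (line 20)
  9: emitted by main (line 50)
  10: emitted by probe_limits (line 39)
  11: emitted by weigh_samples (line 33)
  12: emitted by probe_limits (line 41)
  13: emitted by main (line 52)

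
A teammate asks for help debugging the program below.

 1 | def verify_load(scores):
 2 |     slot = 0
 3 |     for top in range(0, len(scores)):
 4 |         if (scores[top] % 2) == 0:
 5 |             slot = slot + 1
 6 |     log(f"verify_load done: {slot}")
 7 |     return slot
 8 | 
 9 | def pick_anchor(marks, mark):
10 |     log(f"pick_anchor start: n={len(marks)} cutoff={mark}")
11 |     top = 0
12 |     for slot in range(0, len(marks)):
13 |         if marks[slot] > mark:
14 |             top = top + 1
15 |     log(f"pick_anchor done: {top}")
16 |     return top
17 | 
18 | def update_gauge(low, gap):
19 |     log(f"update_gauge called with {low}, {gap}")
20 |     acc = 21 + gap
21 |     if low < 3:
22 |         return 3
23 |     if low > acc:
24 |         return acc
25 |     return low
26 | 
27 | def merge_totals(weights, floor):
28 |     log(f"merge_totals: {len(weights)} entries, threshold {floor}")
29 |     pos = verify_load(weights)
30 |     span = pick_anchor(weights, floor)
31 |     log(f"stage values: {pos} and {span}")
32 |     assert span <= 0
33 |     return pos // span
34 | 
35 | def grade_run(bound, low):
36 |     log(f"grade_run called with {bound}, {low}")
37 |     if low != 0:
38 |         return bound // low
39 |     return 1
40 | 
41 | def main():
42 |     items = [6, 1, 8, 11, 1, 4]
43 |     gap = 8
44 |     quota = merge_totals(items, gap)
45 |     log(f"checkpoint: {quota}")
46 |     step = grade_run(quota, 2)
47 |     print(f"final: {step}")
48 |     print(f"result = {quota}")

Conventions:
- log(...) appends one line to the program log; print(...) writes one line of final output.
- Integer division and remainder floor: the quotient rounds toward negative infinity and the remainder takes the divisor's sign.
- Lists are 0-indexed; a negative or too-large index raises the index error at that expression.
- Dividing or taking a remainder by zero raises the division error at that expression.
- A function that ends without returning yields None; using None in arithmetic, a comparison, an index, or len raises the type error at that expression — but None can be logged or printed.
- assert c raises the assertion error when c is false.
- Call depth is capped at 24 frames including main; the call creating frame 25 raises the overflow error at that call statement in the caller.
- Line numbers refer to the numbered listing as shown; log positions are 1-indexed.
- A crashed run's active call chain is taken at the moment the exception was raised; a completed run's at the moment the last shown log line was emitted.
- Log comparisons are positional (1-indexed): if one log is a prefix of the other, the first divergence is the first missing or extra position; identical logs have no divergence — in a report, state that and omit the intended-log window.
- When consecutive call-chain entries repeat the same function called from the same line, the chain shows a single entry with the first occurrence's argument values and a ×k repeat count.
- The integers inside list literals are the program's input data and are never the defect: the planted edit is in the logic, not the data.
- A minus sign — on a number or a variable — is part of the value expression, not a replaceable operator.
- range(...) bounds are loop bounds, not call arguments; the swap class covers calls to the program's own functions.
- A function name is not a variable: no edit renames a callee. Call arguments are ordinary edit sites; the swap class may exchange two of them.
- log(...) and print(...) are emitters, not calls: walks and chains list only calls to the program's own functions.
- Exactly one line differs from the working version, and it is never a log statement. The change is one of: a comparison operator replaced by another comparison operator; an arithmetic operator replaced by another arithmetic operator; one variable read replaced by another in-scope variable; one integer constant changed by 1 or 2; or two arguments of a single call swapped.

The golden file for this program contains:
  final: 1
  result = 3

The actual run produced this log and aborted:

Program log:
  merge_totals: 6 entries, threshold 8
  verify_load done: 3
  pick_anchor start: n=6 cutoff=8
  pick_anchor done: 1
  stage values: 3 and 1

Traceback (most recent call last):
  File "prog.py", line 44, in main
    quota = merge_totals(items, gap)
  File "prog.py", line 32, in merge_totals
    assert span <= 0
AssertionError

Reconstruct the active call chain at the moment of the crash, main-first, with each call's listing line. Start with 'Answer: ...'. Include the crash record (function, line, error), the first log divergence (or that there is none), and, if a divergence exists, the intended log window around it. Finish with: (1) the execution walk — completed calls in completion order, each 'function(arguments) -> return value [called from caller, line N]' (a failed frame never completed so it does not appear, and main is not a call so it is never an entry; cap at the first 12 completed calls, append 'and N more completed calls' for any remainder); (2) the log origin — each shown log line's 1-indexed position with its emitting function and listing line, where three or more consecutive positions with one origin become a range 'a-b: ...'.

Answer: main -> merge_totals (called at line 44).
Core observation: Only 5 log lines were emitted before the run died; the intended continuation was 'checkpoint: 3'.
Crash: merge_totals, line 32, AssertionError.
First divergence: position 6 (shown log ended at 5 lines; the working version continues: 'checkpoint: 3').
Intended log window:
  4: pick_anchor done: 1
  5: stage values: 3 and 1
  6: checkpoint: 3
  7: grade_run called with 3, 2
Execution walk:
  verify_load([6, 1, 8, 11, 1, 4]) -> 3  [called from merge_totals, line 29]
  pick_anchor([6, 1, 8, 11, 1, 4], 8) -> 1  [called from merge_totals, line 30]
Log origins:
  1: emitted by merge_totals (line 28)
  2: emitted by verify_load (line 6)
  3: emitted by pick_anchor (line 10)
  4: emitted by pick_anchor (line 15)
  5: emitted by merge_totals (line 31)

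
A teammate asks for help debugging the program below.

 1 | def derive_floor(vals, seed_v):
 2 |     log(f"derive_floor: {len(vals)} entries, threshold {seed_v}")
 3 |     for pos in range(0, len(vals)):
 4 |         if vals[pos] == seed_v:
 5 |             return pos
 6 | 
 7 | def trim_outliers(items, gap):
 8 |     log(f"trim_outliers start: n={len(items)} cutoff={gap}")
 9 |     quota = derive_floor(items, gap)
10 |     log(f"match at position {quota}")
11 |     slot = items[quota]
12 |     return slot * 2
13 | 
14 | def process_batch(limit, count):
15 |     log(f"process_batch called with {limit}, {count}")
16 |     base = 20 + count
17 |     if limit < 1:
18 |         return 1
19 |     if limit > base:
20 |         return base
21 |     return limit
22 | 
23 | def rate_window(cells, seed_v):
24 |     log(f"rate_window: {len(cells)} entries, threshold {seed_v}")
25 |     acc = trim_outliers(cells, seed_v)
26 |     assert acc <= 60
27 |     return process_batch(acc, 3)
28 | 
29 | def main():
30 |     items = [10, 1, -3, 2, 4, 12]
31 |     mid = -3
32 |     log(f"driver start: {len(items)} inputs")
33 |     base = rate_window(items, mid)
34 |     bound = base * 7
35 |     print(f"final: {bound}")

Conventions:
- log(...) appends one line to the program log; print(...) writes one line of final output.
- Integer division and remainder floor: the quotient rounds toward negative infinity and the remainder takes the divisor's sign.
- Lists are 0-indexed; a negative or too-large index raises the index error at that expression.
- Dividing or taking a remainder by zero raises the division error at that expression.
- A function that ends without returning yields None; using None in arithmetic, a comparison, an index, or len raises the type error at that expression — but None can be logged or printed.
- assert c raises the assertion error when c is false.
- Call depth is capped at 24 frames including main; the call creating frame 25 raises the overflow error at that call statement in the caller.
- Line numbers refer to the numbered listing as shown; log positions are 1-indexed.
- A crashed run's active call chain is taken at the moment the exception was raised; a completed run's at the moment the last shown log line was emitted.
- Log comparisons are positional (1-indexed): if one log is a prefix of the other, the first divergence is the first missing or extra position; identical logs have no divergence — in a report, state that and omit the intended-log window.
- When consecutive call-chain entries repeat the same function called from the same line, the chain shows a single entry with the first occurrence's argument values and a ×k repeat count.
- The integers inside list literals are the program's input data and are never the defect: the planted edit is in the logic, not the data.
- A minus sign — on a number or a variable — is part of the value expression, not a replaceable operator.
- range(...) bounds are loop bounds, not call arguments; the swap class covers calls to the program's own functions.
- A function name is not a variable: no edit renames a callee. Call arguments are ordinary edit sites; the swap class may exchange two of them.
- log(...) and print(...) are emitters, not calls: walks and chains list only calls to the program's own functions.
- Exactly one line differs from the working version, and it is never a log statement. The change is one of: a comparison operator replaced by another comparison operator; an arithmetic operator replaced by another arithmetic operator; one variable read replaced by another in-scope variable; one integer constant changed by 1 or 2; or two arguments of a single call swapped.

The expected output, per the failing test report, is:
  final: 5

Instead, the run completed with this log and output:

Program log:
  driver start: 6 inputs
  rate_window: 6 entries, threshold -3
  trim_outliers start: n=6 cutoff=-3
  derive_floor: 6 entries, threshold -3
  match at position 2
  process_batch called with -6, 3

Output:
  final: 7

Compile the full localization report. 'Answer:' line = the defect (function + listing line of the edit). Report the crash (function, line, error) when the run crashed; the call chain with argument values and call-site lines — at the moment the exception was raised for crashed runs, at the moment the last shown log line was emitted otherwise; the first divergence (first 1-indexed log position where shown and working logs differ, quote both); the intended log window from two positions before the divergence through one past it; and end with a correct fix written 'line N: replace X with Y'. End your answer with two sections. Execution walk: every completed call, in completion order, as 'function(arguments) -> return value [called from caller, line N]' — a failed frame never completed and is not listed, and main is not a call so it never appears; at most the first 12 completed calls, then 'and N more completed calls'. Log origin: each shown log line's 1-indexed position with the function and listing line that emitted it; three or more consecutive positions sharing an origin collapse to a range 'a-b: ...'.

Answer: the defect is in main at line 34.
Key observation: The logs agree in full; only the final output differs.
Call chain: main -> rate_window([10, 1, -3, 2, 4, 12], -3) (called at line 33) -> process_batch(-6, 3) (called at line 27).
First divergence: there is none — every log position agrees.
Execution walk:
  derive_floor([10, 1, -3, 2, 4, 12], -3) -> 2  [called from trim_outliers, line 9]
  trim_outliers([10, 1, -3, 2, 4, 12], -3) -> -6  [called from rate_window, line 25]
  process_batch(-6, 3) -> 1  [called from rate_window, line 27]
  rate_window([10, 1, -3, 2, 4, 12], -3) -> 1  [called from main, line 33]
Log line origins:
  1: logged in main at line 32
  2: logged in rate_window at line 24
  3: logged in trim_outliers at line 8
  4: logged in derive_floor at line 2
  5: logged in trim_outliers at line 10
  6: logged in process_batch at line 15
A correct fix: line 34: replace `7` with `5`.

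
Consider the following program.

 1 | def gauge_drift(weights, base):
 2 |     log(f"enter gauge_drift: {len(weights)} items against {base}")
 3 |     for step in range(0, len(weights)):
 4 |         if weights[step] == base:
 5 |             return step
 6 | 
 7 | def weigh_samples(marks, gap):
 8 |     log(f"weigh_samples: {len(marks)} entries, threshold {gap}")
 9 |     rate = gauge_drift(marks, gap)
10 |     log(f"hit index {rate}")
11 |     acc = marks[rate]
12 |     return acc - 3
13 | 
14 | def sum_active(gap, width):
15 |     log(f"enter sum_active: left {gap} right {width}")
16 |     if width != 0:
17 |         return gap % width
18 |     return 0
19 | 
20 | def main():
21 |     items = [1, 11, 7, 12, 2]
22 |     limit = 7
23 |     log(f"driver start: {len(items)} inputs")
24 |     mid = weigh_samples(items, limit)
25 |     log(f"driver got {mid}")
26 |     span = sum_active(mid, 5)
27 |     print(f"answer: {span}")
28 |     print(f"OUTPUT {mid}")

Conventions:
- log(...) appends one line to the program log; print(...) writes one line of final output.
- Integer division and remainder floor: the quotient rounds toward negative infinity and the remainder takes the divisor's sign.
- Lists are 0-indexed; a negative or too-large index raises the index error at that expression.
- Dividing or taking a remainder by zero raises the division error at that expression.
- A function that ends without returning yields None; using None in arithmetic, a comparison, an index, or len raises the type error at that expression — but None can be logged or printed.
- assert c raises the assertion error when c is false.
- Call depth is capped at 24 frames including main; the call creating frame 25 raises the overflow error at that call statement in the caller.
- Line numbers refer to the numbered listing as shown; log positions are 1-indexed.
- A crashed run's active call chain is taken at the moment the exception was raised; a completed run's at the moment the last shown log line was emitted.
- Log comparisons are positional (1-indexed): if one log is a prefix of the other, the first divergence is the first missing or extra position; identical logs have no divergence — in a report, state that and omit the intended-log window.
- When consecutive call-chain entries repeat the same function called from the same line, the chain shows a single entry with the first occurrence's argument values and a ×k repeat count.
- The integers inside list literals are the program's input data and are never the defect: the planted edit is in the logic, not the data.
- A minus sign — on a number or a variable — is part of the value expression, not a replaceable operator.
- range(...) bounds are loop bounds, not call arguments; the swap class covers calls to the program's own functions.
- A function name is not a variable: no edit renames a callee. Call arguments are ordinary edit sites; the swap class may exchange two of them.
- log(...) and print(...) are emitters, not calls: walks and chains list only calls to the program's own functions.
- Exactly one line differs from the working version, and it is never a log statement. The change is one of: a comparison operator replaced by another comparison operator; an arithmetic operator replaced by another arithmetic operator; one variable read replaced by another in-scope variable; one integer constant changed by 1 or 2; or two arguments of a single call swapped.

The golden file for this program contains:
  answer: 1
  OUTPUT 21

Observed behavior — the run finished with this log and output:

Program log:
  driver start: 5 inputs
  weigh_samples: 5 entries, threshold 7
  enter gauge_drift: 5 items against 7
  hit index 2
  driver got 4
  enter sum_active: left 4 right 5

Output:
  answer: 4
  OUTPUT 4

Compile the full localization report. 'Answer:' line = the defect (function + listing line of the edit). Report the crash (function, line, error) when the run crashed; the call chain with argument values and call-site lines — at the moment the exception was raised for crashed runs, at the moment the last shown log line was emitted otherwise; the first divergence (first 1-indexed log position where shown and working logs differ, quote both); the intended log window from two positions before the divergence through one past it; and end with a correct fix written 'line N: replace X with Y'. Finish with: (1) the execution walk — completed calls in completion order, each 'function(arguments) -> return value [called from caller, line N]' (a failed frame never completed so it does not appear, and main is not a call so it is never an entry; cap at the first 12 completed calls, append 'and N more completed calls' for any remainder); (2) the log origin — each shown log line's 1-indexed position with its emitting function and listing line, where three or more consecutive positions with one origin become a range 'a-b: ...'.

Answer: the defect is in weigh_samples at line 12.
Key fact: The log first diverges at position 5: the faulty run prints 'driver got 4' where the working version prints 'driver got 21'.
Call chain: main -> sum_active(4, 5) (called at line 26).
First divergence: at position 5 the run shows 'driver got 4' where the working version logs 'driver got 21'.
Intended log window:
  3: enter gauge_drift: 5 items against 7
  4: hit index 2
  5: driver got 21
  6: enter sum_active: left 21 right 5
Execution walk:
  gauge_drift([1, 11, 7, 12, 2], 7) -> 2  [called from weigh_samples, line 9]
  weigh_samples([1, 11, 7, 12, 2], 7) -> 4  [called from main, line 24]
  sum_active(4, 5) -> 4  [called from main, line 26]
Log origin:
  1: logged in main at line 23
  2: logged in weigh_samples at line 8
  3: logged in gauge_drift at line 2
  4: logged in weigh_samples at line 10
  5: logged in main at line 25
  6: logged in sum_active at line 15
A correct fix: line 12: replace `-` with `*`.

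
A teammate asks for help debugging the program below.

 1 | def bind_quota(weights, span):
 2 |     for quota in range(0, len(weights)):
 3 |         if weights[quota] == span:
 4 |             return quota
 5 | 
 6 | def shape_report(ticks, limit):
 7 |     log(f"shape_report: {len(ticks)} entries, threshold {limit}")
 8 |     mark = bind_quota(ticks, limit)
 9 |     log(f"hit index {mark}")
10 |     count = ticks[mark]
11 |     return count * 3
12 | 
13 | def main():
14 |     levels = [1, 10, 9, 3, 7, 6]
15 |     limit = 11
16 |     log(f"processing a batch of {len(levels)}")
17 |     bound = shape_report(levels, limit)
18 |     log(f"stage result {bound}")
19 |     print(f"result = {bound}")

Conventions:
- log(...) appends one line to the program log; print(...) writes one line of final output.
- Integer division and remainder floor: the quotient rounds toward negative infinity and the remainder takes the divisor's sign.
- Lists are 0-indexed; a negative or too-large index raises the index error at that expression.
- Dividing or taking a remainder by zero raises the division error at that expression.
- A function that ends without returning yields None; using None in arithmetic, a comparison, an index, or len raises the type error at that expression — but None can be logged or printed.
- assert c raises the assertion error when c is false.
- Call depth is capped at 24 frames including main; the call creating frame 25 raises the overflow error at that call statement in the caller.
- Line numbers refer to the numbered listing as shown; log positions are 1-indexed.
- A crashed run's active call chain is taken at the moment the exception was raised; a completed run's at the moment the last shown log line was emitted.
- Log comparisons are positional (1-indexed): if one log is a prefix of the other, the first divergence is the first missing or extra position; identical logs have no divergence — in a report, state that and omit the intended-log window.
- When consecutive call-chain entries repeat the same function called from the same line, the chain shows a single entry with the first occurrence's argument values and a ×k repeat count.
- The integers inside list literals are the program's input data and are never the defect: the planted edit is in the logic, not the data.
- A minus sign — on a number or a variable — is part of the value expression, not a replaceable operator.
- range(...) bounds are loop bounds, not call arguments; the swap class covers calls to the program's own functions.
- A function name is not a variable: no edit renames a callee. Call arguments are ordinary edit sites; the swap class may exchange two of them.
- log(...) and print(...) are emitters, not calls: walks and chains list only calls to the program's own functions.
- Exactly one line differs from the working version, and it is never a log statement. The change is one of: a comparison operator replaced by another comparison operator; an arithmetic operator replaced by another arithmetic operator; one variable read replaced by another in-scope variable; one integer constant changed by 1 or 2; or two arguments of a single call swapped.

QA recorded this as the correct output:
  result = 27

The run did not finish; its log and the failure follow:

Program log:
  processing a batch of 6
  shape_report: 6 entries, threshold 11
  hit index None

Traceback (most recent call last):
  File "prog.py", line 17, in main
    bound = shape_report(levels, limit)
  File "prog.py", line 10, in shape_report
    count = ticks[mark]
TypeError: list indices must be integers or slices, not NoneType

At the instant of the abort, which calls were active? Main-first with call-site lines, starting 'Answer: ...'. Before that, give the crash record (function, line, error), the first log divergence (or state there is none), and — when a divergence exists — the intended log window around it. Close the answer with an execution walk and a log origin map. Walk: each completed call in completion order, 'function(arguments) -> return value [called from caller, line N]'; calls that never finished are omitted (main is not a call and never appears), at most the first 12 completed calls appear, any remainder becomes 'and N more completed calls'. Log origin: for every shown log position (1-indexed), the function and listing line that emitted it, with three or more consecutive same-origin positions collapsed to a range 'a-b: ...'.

Answer: main -> shape_report (called at line 17).
Key observation: Log line 2 is where behavior first shows: 'shape_report: 6 entries, threshold 11' appears instead of 'shape_report: 6 entries, threshold 9'.
Crash: shape_report, line 10, TypeError.
First divergence: position 2 — the shown line 'shape_report: 6 entries, threshold 11' should read 'shape_report: 6 entries, threshold 9'.
Intended log window:
  1: processing a batch of 6
  2: shape_report: 6 entries, threshold 9
  3: hit index 2
Execution walk:
  bind_quota([1, 10, 9, 3, 7, 6], 11) -> None  [called from shape_report, line 8]
Log line origins:
  1: logged in main at line 16
  2: logged in shape_report at line 7
  3: logged in shape_report at line 9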